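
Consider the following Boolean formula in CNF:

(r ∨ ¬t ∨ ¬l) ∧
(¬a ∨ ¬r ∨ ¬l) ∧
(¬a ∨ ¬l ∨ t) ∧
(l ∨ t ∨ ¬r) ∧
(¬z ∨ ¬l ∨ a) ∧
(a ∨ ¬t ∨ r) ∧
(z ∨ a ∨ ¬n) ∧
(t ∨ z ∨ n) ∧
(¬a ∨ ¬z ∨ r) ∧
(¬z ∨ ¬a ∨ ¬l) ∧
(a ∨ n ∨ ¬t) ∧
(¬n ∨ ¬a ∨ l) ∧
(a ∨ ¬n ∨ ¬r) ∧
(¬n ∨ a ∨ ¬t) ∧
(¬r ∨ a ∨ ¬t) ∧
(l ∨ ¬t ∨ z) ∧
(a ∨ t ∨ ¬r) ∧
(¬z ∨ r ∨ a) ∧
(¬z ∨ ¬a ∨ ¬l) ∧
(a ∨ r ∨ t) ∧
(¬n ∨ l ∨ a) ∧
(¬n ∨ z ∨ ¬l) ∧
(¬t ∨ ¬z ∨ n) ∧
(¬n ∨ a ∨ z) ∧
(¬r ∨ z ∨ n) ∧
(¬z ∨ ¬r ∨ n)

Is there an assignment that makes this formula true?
No

No, the formula is not satisfiable.

No assignment of truth values to the variables can make all 26 clauses true simultaneously.

The formula is UNSAT (unsatisfiable).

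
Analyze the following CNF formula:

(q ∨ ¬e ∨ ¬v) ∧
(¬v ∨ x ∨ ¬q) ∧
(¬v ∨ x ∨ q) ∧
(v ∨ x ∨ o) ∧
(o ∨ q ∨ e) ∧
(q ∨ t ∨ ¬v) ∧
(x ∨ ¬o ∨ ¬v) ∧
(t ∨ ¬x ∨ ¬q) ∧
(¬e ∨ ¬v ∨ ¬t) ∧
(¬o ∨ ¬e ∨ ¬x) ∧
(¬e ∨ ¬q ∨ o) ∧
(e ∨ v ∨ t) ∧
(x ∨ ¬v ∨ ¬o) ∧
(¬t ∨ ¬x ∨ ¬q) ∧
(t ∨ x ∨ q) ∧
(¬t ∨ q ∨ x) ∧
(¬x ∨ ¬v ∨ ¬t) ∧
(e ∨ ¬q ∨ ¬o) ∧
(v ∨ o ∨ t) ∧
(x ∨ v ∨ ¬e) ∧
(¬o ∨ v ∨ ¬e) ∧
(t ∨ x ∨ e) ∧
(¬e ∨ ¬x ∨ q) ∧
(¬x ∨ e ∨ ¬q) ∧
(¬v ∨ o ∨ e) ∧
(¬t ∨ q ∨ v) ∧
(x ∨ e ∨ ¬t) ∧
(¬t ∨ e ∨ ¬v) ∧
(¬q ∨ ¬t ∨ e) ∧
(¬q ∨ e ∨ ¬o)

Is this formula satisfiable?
No

No, the formula is not satisfiable.

No assignment of truth values to the variables can make all 30 clauses true simultaneously.

The formula is UNSAT (unsatisfiable).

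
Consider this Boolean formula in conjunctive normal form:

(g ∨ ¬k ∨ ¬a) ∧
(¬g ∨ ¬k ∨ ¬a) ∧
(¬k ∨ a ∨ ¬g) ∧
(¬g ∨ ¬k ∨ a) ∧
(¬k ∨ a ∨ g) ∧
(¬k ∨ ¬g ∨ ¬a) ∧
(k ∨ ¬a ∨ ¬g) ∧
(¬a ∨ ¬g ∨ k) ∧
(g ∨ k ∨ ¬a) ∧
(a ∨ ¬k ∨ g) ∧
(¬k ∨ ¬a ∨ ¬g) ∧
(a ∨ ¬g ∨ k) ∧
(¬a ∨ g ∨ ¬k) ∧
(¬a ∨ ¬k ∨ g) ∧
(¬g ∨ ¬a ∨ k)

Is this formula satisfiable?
Yes

Yes, the formula is satisfiable.

One satisfying assignment is: a=False, k=False, g=False

Verification: With this assignment, all 15 clauses evaluate to true.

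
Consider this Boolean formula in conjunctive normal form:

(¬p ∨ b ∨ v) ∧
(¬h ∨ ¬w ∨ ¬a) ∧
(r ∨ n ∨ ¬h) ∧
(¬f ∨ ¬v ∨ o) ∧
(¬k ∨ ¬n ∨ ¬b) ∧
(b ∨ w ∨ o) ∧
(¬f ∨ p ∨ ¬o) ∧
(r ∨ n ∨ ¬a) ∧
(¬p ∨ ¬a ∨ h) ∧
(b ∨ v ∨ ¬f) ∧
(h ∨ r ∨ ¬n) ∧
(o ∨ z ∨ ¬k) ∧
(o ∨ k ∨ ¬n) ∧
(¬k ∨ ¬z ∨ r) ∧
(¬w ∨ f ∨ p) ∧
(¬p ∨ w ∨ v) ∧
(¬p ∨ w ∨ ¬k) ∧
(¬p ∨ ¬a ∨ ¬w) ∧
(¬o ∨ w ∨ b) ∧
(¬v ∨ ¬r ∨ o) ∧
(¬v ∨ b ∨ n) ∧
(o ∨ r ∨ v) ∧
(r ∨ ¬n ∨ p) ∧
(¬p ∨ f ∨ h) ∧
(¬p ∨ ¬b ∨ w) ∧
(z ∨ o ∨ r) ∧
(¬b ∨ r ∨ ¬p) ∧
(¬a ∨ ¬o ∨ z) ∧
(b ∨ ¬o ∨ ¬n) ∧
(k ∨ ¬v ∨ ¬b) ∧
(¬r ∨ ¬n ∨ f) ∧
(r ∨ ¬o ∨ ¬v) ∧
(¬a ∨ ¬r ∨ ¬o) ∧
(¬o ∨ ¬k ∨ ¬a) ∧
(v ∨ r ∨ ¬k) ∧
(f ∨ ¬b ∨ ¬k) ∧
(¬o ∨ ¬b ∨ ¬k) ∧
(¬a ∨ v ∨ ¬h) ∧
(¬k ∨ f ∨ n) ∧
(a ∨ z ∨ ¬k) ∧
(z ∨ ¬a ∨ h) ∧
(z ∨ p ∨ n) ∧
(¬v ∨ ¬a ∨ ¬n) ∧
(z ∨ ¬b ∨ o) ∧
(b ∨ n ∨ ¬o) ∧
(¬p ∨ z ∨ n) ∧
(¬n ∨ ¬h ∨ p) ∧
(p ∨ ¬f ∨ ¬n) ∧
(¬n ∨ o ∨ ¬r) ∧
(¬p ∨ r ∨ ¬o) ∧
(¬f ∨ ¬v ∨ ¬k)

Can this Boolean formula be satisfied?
Yes

Yes, the formula is satisfiable.

One satisfying assignment is: n=False, f=True, z=True, o=False, a=False, b=True, r=True, k=False, p=False, w=True, h=False, v=False

Verification: With this assignment, all 51 clauses evaluate to true.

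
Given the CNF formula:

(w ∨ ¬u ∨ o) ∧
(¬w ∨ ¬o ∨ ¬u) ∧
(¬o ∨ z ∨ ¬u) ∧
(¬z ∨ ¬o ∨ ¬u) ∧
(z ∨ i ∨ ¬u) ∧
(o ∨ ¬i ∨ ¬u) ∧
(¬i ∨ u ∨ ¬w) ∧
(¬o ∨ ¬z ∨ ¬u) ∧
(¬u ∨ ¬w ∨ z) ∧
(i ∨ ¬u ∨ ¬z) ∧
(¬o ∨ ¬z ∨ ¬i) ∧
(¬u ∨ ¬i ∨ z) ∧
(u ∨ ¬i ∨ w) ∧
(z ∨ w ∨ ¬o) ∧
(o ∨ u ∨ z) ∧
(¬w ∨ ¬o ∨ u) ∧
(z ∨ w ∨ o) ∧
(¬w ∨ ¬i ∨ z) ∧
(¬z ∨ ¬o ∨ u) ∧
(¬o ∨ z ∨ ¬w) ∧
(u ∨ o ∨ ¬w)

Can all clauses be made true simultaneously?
Yes

Yes, the formula is satisfiable.

One satisfying assignment is: z=True, o=False, i=False, w=False, u=False

Verification: With this assignment, all 21 clauses evaluate to true.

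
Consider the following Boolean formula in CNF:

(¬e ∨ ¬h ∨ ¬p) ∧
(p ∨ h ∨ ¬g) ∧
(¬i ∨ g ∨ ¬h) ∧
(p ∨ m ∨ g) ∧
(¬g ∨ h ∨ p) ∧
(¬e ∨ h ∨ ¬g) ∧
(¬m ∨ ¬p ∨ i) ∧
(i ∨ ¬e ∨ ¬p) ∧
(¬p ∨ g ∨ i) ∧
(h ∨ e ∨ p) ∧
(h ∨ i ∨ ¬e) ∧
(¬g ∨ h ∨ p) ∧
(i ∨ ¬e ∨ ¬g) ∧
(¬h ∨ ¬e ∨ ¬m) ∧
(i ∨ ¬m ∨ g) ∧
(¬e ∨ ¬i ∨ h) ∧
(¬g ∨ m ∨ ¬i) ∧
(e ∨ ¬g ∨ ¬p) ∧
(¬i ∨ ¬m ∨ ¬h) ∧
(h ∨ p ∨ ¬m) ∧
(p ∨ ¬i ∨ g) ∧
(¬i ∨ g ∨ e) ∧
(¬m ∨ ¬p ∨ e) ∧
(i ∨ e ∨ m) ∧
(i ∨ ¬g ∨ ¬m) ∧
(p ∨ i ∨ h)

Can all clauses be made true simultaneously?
No

No, the formula is not satisfiable.

No assignment of truth values to the variables can make all 26 clauses true simultaneously.

The formula is UNSAT (unsatisfiable).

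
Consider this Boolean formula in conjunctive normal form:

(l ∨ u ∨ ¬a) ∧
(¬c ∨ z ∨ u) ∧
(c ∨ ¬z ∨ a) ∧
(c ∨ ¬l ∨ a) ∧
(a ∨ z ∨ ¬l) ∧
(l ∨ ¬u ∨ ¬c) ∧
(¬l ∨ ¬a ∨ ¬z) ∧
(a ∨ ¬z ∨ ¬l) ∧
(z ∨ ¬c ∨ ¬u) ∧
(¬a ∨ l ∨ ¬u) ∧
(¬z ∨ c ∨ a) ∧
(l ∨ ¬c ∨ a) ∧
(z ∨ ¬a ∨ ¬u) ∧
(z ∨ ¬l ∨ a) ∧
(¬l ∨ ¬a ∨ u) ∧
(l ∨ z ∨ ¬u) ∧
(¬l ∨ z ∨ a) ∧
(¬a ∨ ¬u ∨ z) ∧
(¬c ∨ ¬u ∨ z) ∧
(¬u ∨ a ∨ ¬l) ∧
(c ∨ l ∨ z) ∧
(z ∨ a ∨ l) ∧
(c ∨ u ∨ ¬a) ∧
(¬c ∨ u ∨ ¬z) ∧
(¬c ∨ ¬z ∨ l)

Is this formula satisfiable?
No

No, the formula is not satisfiable.

No assignment of truth values to the variables can make all 25 clauses true simultaneously.

The formula is UNSAT (unsatisfiable).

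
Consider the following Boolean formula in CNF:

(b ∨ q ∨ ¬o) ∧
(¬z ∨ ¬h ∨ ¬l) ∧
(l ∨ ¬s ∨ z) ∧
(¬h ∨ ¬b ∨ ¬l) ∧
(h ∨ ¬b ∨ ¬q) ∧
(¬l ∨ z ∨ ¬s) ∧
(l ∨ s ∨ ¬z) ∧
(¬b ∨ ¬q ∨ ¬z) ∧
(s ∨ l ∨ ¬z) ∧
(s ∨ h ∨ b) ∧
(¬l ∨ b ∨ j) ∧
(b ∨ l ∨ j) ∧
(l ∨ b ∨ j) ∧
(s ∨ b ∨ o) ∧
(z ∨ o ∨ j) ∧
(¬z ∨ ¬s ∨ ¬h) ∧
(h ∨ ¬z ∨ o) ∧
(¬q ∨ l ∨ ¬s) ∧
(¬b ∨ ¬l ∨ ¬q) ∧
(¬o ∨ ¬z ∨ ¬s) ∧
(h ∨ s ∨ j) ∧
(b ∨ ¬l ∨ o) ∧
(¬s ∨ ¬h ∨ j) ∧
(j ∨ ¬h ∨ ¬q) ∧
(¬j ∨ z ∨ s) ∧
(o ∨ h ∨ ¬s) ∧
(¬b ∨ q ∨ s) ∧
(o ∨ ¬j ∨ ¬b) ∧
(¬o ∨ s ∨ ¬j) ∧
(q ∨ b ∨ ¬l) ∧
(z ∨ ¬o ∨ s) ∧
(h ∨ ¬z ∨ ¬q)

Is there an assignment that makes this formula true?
No

No, the formula is not satisfiable.

No assignment of truth values to the variables can make all 32 clauses true simultaneously.

The formula is UNSAT (unsatisfiable).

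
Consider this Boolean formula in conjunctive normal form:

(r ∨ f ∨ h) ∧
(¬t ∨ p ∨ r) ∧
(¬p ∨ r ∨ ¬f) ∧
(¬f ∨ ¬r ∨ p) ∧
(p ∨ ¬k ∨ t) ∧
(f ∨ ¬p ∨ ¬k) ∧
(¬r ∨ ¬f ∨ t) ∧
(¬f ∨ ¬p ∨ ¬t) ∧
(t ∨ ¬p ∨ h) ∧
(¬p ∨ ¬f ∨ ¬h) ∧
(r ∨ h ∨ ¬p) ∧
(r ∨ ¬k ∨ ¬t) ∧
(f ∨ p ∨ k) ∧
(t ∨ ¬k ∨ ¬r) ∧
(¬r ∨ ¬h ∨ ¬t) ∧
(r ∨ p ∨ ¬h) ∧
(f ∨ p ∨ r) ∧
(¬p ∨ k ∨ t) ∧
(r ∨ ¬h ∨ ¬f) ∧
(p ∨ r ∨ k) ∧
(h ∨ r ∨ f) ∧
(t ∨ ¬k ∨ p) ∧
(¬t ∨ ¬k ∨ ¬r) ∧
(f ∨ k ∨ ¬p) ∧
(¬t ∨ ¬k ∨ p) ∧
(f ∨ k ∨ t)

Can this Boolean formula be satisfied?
No

No, the formula is not satisfiable.

No assignment of truth values to the variables can make all 26 clauses true simultaneously.

The formula is UNSAT (unsatisfiable).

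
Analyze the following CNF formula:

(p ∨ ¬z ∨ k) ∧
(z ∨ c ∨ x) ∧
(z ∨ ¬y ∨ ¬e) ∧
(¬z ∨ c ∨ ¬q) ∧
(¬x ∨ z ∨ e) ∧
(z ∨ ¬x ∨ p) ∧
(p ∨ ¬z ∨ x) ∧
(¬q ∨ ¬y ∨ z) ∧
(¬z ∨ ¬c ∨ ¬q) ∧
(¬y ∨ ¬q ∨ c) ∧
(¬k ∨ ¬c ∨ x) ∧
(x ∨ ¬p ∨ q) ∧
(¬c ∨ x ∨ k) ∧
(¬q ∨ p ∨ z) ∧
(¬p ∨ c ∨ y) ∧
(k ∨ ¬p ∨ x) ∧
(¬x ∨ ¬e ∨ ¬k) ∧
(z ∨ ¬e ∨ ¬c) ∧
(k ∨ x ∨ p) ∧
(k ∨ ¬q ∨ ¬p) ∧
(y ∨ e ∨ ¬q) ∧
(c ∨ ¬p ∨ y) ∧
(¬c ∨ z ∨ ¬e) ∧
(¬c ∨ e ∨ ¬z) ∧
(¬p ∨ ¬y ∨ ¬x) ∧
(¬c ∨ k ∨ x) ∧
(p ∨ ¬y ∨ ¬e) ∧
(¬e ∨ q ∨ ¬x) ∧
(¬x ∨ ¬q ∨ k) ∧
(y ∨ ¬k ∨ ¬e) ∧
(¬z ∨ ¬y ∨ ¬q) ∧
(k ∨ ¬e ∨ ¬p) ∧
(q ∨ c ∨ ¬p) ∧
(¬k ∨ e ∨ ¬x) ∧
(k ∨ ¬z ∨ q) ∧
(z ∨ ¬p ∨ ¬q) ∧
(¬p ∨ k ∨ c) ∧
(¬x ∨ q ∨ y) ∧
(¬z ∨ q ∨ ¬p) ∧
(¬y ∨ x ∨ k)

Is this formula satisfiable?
No

No, the formula is not satisfiable.

No assignment of truth values to the variables can make all 40 clauses true simultaneously.

The formula is UNSAT (unsatisfiable).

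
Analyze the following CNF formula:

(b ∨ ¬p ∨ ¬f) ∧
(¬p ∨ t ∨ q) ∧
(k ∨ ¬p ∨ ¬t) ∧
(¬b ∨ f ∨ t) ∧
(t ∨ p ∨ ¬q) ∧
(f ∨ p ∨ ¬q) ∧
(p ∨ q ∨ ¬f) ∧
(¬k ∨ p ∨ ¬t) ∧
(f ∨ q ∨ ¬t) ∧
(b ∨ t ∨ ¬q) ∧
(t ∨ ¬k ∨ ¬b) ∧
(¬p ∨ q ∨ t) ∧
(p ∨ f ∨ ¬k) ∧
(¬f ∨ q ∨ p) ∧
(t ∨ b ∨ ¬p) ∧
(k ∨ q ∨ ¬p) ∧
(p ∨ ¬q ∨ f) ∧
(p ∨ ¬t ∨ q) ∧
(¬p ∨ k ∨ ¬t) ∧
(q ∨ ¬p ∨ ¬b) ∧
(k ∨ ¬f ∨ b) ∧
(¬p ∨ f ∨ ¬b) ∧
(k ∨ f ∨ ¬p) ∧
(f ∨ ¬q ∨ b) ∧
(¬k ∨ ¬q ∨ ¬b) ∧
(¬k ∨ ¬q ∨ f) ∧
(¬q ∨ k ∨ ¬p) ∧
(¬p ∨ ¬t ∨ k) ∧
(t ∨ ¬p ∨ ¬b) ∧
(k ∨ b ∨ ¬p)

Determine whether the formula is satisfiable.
Yes

Yes, the formula is satisfiable.

One satisfying assignment is: k=False, q=False, t=False, f=False, b=False, p=False

Verification: With this assignment, all 30 clauses evaluate to true.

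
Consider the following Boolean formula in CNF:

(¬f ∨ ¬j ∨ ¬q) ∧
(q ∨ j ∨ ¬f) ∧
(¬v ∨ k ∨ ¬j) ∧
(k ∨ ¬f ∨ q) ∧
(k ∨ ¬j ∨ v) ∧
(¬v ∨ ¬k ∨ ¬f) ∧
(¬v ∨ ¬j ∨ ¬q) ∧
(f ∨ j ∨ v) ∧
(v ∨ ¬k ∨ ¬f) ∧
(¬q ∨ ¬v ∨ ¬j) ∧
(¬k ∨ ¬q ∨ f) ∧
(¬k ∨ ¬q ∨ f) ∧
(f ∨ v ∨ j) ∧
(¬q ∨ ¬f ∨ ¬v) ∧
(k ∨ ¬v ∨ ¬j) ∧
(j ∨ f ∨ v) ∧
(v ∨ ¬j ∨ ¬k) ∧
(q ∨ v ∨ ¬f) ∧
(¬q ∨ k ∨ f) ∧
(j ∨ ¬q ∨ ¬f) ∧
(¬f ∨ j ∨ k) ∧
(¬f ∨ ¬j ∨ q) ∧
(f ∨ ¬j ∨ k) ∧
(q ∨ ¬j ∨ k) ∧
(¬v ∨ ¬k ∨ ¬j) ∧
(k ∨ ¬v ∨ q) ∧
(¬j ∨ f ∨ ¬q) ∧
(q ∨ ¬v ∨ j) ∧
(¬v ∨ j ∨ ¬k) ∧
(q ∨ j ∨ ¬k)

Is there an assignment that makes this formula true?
No

No, the formula is not satisfiable.

No assignment of truth values to the variables can make all 30 clauses true simultaneously.

The formula is UNSAT (unsatisfiable).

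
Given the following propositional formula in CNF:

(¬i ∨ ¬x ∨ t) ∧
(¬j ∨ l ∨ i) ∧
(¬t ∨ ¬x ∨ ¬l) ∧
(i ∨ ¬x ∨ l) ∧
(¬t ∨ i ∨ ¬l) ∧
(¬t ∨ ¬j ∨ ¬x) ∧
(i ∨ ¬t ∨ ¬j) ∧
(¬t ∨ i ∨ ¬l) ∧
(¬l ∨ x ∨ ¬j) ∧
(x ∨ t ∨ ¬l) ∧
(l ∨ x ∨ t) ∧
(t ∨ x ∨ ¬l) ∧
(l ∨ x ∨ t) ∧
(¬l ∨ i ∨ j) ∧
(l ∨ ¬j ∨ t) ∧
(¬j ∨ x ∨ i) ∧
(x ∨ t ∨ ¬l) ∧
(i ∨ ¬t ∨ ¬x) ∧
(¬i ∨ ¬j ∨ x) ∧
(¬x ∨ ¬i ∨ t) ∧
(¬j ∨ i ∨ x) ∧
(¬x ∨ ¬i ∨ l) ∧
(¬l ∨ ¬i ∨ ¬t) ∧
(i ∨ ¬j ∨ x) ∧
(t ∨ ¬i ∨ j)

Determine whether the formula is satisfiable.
Yes

Yes, the formula is satisfiable.

One satisfying assignment is: x=True, l=True, i=False, j=True, t=False

Verification: With this assignment, all 25 clauses evaluate to true.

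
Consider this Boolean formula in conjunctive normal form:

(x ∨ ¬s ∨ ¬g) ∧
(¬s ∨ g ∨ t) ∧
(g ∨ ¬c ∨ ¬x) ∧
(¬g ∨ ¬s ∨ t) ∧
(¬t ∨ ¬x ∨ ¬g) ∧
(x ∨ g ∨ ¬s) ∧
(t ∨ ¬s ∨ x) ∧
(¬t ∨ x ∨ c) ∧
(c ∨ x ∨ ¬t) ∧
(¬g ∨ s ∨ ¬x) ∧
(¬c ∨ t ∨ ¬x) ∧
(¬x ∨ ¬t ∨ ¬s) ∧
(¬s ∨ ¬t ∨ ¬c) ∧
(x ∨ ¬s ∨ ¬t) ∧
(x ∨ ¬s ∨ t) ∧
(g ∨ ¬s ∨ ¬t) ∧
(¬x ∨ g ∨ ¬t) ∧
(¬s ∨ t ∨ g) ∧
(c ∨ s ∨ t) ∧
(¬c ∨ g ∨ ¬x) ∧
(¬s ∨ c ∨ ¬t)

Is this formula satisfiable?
Yes

Yes, the formula is satisfiable.

One satisfying assignment is: s=False, g=False, x=False, t=True, c=True

Verification: With this assignment, all 21 clauses evaluate to true.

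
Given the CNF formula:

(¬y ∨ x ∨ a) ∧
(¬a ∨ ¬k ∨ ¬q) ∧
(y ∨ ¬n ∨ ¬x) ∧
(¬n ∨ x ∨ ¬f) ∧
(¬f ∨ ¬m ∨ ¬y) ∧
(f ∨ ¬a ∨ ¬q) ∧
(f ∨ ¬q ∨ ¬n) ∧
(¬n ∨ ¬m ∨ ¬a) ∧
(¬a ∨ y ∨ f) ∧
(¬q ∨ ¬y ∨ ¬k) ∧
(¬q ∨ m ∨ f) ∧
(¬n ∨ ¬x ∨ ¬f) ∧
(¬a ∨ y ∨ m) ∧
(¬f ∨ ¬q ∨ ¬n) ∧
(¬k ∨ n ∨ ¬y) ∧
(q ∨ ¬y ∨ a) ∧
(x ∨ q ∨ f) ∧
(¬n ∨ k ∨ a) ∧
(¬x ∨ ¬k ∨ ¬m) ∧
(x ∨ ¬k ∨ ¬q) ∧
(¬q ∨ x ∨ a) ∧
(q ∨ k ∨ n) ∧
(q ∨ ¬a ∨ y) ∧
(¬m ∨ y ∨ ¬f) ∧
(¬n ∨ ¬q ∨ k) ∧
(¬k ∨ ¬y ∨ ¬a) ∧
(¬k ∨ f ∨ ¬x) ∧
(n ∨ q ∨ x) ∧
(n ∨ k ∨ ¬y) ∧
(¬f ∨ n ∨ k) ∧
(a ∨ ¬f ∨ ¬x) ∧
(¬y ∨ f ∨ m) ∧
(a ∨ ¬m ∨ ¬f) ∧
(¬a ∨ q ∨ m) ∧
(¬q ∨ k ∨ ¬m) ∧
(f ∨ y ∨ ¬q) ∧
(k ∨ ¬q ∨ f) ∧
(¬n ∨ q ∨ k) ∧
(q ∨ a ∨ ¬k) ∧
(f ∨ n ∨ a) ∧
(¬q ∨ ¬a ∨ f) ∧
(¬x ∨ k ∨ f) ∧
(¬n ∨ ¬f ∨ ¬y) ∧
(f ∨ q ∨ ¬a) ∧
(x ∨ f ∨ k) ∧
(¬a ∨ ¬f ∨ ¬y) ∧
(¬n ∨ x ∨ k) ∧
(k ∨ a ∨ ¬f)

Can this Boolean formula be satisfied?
No

No, the formula is not satisfiable.

No assignment of truth values to the variables can make all 48 clauses true simultaneously.

The formula is UNSAT (unsatisfiable).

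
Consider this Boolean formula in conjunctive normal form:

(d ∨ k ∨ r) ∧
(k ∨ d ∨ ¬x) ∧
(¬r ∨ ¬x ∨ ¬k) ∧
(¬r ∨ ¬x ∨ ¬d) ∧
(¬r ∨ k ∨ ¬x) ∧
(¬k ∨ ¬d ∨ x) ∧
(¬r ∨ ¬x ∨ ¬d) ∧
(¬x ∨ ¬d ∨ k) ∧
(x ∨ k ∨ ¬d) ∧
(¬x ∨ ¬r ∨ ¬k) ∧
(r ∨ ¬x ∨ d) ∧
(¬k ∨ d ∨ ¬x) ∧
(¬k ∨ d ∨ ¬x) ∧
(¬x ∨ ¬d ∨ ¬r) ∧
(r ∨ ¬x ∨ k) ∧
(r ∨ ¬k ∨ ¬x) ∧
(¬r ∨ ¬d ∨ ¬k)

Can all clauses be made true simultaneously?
Yes

Yes, the formula is satisfiable.

One satisfying assignment is: r=False, k=True, d=False, x=False

Verification: With this assignment, all 17 clauses evaluate to true.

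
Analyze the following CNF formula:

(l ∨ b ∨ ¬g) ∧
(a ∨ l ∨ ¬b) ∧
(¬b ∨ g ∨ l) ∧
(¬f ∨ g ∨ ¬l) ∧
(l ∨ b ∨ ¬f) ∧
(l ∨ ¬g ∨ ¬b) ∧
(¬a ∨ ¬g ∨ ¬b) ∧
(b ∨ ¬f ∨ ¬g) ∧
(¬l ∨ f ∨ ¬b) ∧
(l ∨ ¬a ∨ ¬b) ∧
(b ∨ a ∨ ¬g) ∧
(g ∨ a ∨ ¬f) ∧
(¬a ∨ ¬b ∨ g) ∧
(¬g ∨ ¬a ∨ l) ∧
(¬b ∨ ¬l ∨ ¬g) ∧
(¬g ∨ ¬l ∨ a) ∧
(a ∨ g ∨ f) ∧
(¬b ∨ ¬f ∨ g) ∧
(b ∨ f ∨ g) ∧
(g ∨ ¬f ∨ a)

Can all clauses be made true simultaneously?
Yes

Yes, the formula is satisfiable.

One satisfying assignment is: b=False, g=True, a=True, f=False, l=True

Verification: With this assignment, all 20 clauses evaluate to true.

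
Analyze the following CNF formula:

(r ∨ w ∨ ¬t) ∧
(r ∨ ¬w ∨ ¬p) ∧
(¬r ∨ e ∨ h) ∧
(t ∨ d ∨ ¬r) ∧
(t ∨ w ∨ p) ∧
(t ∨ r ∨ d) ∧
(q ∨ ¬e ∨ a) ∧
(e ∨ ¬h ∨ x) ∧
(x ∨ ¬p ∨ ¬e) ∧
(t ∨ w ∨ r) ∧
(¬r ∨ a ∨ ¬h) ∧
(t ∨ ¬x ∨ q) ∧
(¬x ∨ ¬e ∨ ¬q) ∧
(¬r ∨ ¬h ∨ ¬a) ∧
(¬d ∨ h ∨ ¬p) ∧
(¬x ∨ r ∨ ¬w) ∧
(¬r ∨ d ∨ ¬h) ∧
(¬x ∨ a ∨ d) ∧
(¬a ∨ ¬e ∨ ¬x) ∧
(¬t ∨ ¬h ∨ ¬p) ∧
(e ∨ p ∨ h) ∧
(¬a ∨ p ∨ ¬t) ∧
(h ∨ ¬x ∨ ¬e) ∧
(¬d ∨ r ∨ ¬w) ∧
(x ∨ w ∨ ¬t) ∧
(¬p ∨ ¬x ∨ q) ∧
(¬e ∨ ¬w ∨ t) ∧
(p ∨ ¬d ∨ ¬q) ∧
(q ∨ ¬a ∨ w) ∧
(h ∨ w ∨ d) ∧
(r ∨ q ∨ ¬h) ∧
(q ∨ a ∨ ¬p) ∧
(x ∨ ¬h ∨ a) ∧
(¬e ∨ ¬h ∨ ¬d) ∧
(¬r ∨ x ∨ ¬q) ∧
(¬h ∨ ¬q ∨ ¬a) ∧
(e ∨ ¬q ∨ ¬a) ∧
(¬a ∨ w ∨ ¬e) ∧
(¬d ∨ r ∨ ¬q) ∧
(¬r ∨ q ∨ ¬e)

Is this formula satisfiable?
Yes

Yes, the formula is satisfiable.

One satisfying assignment is: a=False, t=True, h=False, r=False, q=True, d=False, w=True, p=False, e=True, x=False

Verification: With this assignment, all 40 clauses evaluate to true.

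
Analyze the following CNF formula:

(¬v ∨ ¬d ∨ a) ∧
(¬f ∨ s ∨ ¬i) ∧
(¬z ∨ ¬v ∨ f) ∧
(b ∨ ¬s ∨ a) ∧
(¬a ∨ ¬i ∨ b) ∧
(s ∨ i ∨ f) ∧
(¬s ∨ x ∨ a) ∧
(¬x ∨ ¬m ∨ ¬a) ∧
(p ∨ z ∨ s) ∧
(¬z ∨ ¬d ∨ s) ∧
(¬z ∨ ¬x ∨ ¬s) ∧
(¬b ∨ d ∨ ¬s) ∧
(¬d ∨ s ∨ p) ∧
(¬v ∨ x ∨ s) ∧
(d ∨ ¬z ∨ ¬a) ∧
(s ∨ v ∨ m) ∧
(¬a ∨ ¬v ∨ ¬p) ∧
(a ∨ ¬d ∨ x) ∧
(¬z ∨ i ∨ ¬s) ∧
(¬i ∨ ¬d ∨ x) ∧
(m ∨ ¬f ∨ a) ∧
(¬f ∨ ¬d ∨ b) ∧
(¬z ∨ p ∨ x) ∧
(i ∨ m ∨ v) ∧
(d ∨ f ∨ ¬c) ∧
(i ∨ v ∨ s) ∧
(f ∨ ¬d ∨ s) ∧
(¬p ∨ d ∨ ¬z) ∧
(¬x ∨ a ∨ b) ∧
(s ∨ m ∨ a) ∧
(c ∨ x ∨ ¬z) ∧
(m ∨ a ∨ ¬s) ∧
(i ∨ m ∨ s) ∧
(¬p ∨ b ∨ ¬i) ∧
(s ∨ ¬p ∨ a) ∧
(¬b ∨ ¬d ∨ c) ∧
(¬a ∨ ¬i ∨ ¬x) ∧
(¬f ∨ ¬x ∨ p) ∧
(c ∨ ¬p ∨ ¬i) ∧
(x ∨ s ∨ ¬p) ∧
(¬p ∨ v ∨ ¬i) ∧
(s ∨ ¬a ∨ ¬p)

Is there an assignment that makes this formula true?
Yes

Yes, the formula is satisfiable.

One satisfying assignment is: z=False, x=False, v=True, p=False, s=True, m=False, f=False, i=False, b=False, a=True, d=False, c=False

Verification: With this assignment, all 42 clauses evaluate to true.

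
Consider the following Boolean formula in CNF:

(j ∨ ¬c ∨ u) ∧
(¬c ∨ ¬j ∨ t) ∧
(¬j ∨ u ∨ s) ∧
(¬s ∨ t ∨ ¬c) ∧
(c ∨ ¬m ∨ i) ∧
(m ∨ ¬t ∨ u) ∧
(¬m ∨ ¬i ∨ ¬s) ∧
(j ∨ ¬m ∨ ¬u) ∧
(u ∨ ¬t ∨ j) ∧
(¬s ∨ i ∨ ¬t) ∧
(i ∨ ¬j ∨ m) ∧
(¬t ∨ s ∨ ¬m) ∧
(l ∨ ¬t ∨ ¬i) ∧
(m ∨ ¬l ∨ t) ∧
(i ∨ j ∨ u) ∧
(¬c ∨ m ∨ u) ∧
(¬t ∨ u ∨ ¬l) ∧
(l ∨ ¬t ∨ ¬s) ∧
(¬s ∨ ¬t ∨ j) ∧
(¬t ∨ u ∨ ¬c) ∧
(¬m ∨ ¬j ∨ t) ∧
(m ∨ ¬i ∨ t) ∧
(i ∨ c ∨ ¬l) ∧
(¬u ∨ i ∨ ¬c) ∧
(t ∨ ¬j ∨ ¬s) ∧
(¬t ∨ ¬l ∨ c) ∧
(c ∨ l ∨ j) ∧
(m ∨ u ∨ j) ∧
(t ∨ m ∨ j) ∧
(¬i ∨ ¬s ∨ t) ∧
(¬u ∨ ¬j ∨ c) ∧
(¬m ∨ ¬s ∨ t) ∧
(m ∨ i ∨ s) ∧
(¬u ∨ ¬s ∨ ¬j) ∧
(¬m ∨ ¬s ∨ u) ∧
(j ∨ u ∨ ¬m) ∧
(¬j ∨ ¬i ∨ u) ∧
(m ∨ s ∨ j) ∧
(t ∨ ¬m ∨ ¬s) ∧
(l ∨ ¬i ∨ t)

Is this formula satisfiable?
Yes

Yes, the formula is satisfiable.

One satisfying assignment is: t=True, u=True, c=True, i=True, j=True, m=False, s=False, l=True

Verification: With this assignment, all 40 clauses evaluate to true.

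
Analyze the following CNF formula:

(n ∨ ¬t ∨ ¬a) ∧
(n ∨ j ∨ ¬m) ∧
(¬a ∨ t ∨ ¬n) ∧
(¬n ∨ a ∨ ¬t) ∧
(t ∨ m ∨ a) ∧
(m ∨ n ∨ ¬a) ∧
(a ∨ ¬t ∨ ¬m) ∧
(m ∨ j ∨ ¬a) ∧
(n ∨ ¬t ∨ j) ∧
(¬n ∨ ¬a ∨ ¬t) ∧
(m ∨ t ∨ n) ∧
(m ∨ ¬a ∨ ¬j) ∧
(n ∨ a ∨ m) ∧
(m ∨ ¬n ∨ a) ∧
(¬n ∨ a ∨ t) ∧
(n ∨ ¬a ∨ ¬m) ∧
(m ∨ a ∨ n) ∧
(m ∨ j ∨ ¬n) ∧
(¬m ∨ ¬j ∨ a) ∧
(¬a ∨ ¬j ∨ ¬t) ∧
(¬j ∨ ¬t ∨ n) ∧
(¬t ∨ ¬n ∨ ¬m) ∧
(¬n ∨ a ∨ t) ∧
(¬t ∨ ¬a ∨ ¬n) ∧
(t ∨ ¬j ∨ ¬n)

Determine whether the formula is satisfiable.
No

No, the formula is not satisfiable.

No assignment of truth values to the variables can make all 25 clauses true simultaneously.

The formula is UNSAT (unsatisfiable).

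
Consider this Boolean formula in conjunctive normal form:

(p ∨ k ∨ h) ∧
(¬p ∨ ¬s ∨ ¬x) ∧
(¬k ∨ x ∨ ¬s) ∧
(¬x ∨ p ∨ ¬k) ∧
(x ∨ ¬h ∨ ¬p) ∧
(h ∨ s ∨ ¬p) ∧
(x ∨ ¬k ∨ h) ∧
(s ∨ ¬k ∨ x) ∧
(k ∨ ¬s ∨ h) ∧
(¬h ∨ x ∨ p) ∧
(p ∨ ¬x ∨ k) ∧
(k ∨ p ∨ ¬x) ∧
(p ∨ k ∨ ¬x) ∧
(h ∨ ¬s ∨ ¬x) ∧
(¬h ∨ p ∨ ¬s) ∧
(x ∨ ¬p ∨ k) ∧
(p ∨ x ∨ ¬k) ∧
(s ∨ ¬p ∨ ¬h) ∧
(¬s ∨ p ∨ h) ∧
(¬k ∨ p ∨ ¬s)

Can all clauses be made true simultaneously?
No

No, the formula is not satisfiable.

No assignment of truth values to the variables can make all 20 clauses true simultaneously.

The formula is UNSAT (unsatisfiable).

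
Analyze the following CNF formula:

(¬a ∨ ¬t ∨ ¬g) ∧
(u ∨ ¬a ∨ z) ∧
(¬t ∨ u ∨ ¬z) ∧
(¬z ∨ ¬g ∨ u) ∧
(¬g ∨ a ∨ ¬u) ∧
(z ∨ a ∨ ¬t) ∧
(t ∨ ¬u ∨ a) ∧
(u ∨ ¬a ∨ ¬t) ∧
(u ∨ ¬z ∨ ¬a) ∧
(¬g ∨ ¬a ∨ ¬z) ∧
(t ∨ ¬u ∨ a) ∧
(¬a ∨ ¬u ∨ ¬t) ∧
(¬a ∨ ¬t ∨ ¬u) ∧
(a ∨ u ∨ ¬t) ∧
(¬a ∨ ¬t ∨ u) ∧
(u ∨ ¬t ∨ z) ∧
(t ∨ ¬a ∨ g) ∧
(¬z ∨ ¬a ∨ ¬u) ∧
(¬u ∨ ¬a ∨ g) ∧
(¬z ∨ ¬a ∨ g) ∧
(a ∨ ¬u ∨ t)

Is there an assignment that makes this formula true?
Yes

Yes, the formula is satisfiable.

One satisfying assignment is: t=False, g=False, u=False, a=False, z=False

Verification: With this assignment, all 21 clauses evaluate to true.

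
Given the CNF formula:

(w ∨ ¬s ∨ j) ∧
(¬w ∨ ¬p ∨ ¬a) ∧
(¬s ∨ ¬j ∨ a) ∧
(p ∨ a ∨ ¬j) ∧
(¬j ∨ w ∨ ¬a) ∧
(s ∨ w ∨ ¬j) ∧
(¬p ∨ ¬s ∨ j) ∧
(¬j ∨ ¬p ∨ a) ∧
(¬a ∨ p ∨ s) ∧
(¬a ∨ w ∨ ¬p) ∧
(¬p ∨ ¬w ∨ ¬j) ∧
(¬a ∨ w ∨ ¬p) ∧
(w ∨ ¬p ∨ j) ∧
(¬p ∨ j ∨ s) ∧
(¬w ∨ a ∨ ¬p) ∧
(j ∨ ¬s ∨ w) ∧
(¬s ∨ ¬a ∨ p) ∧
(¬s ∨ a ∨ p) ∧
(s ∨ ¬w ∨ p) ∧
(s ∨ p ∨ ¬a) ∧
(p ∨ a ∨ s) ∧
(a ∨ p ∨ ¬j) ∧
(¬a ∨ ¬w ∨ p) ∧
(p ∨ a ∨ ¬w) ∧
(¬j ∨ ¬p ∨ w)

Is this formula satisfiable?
No

No, the formula is not satisfiable.

No assignment of truth values to the variables can make all 25 clauses true simultaneously.

The formula is UNSAT (unsatisfiable).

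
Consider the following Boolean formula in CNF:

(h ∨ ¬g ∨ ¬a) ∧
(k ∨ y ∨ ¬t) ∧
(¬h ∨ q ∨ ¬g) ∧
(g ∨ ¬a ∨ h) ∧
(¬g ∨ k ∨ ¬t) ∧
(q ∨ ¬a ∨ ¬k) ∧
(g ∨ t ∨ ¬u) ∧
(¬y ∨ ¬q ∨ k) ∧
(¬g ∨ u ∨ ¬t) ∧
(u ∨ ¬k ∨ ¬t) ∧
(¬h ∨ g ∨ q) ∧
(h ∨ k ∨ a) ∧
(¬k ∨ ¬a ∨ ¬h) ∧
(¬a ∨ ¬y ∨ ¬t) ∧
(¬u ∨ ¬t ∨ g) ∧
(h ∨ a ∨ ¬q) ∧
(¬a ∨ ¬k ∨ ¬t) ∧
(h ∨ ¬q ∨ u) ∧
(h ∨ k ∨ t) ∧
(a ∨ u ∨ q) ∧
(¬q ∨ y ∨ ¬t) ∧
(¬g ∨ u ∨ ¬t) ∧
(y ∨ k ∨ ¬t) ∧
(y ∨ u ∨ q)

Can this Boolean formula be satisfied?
Yes

Yes, the formula is satisfiable.

One satisfying assignment is: y=False, t=False, q=True, k=True, u=False, g=False, h=True, a=False

Verification: With this assignment, all 24 clauses evaluate to true.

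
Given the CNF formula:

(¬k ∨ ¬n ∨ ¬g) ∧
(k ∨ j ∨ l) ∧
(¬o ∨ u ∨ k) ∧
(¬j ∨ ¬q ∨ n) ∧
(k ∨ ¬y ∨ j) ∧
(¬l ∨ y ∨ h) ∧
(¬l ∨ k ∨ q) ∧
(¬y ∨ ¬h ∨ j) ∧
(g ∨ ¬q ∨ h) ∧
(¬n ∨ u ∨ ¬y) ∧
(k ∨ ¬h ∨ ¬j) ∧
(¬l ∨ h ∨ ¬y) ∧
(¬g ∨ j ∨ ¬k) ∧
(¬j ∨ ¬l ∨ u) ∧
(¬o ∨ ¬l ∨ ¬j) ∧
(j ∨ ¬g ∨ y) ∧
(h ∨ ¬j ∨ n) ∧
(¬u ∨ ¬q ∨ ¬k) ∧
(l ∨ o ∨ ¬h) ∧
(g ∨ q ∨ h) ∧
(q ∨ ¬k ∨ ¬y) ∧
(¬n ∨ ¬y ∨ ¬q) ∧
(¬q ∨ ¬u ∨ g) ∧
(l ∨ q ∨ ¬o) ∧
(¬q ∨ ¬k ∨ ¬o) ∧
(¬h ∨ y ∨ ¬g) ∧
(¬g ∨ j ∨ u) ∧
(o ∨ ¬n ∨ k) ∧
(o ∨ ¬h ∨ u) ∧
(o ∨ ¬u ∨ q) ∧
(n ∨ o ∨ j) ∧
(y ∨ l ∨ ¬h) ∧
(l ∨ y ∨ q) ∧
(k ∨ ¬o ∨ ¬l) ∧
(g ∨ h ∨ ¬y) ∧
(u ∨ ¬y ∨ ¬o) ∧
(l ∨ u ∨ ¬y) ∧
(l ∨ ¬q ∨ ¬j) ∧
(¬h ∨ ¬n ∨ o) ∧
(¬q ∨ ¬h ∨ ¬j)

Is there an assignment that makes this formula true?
Yes

Yes, the formula is satisfiable.

One satisfying assignment is: n=False, k=True, y=False, u=False, l=True, g=False, j=False, h=True, q=False, o=True

Verification: With this assignment, all 40 clauses evaluate to true.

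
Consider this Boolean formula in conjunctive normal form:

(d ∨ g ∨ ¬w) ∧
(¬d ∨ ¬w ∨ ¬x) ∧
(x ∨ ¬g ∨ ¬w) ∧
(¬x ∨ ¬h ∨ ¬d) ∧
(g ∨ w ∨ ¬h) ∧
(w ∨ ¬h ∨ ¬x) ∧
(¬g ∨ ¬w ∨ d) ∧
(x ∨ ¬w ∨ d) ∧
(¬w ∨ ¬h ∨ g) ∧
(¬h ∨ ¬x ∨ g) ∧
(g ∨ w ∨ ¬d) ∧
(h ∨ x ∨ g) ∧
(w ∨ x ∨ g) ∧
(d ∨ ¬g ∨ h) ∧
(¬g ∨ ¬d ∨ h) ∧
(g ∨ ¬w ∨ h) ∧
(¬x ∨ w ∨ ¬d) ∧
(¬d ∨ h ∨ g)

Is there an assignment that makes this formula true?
Yes

Yes, the formula is satisfiable.

One satisfying assignment is: w=False, g=False, d=False, h=False, x=True

Verification: With this assignment, all 18 clauses evaluate to true.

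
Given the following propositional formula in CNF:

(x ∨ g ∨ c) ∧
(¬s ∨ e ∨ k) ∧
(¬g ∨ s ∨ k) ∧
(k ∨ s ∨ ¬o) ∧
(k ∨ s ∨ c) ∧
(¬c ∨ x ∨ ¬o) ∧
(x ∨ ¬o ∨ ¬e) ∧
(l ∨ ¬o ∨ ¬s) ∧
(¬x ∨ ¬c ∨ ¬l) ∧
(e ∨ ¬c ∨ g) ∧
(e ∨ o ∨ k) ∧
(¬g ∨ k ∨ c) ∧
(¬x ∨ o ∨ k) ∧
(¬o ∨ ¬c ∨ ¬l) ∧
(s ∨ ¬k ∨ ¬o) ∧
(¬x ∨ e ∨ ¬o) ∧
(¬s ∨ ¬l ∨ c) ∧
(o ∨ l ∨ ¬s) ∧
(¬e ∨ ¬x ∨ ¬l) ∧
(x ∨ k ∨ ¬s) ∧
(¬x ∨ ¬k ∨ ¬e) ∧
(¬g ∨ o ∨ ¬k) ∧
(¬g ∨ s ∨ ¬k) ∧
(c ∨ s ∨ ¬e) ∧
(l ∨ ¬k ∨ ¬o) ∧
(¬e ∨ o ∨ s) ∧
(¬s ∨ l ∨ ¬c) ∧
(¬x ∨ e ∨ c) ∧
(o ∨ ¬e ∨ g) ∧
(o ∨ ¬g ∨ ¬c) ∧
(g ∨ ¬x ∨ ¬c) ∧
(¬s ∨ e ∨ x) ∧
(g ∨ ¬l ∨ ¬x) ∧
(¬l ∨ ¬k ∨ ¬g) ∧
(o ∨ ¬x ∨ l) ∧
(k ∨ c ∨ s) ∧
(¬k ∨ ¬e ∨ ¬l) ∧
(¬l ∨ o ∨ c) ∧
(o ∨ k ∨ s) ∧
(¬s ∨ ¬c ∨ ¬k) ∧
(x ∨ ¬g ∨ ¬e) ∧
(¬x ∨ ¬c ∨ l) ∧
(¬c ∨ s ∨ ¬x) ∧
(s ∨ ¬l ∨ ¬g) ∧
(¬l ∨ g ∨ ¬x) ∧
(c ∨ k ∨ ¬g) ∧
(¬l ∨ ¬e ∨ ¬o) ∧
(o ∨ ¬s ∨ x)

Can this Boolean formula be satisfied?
No

No, the formula is not satisfiable.

No assignment of truth values to the variables can make all 48 clauses true simultaneously.

The formula is UNSAT (unsatisfiable).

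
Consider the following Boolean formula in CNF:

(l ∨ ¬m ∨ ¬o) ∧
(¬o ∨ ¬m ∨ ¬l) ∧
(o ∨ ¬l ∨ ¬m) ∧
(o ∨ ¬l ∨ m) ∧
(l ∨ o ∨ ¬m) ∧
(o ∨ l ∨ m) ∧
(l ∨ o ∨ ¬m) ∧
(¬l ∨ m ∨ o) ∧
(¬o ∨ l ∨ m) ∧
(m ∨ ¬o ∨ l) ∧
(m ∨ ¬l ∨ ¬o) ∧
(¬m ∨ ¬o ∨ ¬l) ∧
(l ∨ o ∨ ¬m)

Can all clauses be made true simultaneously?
No

No, the formula is not satisfiable.

No assignment of truth values to the variables can make all 13 clauses true simultaneously.

The formula is UNSAT (unsatisfiable).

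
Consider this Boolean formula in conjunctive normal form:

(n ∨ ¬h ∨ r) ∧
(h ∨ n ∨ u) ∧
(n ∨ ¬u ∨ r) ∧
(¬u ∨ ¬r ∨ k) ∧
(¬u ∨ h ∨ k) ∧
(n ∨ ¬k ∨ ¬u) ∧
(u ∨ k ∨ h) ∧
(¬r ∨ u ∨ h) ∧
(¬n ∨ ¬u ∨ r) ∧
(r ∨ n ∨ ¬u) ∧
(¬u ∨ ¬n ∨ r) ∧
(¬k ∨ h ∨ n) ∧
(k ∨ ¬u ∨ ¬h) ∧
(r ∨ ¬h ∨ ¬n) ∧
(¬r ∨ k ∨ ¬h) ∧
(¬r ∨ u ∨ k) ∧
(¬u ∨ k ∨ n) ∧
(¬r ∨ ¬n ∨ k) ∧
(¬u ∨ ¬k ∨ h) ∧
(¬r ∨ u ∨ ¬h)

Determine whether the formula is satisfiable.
Yes

Yes, the formula is satisfiable.

One satisfying assignment is: h=False, r=False, u=False, n=True, k=True

Verification: With this assignment, all 20 clauses evaluate to true.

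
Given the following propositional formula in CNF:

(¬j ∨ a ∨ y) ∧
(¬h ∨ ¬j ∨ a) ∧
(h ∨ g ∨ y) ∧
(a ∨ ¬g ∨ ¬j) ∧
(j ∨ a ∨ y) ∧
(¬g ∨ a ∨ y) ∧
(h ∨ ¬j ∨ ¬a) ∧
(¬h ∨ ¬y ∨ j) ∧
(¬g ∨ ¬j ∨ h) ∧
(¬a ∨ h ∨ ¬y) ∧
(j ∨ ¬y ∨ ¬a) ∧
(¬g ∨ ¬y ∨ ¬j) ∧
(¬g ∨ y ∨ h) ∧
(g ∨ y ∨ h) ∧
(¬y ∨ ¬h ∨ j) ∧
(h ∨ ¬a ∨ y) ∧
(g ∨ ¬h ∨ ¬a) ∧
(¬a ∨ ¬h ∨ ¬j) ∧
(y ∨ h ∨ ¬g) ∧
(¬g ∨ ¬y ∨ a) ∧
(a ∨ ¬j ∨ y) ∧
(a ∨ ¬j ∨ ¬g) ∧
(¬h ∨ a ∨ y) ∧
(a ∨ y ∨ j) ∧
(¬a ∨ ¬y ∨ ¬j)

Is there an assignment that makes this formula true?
Yes

Yes, the formula is satisfiable.

One satisfying assignment is: g=True, y=False, a=True, h=True, j=False

Verification: With this assignment, all 25 clauses evaluate to true.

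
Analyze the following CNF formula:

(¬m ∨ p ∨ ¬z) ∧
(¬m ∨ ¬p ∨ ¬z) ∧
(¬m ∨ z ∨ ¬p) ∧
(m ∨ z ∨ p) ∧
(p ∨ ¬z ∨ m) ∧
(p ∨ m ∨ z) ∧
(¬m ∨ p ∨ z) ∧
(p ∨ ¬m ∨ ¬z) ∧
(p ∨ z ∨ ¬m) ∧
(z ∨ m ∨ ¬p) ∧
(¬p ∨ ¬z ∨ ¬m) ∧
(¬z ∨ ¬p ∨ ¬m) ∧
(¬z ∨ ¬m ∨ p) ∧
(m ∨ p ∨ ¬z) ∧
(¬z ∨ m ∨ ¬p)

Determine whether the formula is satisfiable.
No

No, the formula is not satisfiable.

No assignment of truth values to the variables can make all 15 clauses true simultaneously.

The formula is UNSAT (unsatisfiable).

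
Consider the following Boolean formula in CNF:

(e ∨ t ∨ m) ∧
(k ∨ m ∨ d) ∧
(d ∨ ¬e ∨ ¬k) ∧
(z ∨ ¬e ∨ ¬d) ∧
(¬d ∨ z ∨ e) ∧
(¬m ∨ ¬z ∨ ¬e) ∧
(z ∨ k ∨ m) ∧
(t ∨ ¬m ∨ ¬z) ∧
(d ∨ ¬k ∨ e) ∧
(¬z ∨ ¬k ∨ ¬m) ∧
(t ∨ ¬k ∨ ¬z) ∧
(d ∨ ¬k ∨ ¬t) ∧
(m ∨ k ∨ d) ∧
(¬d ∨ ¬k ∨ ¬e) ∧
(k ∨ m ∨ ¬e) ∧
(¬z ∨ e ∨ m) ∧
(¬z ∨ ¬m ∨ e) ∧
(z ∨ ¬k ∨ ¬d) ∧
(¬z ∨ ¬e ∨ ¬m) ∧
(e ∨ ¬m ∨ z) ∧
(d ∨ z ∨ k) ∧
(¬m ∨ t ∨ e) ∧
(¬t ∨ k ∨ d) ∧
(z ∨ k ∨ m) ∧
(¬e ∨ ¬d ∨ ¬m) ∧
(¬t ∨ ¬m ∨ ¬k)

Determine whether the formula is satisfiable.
No

No, the formula is not satisfiable.

No assignment of truth values to the variables can make all 26 clauses true simultaneously.

The formula is UNSAT (unsatisfiable).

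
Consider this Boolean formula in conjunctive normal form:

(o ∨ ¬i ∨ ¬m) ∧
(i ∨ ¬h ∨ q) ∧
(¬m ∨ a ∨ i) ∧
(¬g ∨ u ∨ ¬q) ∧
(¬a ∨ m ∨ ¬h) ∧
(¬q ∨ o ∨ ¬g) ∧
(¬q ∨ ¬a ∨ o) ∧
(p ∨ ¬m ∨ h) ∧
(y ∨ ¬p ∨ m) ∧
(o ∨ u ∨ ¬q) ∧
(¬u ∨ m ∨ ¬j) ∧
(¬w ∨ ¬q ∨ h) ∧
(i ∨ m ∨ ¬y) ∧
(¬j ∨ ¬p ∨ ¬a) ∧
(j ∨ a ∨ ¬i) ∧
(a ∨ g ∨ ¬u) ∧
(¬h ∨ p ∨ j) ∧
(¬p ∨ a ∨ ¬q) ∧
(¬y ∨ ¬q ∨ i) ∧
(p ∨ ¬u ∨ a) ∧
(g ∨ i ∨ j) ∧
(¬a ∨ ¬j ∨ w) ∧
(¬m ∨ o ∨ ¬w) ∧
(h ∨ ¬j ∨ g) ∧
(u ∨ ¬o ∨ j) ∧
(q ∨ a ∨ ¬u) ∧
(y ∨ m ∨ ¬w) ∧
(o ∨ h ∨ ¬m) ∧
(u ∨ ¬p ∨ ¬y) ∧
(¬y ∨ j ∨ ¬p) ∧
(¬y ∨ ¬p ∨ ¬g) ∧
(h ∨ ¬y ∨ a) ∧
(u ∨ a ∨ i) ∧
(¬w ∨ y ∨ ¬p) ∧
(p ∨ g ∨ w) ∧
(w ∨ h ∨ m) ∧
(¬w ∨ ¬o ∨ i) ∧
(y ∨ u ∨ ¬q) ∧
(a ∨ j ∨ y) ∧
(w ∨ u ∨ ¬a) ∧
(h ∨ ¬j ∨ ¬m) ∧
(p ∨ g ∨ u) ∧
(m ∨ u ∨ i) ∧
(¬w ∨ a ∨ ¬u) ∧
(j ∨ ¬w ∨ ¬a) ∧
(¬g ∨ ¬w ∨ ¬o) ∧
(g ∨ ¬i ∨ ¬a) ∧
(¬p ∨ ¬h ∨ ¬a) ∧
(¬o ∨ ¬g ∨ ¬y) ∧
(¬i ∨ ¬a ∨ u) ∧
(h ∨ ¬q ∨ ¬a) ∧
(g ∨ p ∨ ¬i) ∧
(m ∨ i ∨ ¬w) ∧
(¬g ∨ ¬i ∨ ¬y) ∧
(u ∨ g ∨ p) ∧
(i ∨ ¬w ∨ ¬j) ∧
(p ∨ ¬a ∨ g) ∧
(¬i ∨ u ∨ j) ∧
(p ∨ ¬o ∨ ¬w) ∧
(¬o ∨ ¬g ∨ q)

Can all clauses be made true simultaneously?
Yes

Yes, the formula is satisfiable.

One satisfying assignment is: i=True, j=True, u=False, o=True, g=False, y=False, m=True, a=False, p=True, h=True, w=False, q=False

Verification: With this assignment, all 60 clauses evaluate to true.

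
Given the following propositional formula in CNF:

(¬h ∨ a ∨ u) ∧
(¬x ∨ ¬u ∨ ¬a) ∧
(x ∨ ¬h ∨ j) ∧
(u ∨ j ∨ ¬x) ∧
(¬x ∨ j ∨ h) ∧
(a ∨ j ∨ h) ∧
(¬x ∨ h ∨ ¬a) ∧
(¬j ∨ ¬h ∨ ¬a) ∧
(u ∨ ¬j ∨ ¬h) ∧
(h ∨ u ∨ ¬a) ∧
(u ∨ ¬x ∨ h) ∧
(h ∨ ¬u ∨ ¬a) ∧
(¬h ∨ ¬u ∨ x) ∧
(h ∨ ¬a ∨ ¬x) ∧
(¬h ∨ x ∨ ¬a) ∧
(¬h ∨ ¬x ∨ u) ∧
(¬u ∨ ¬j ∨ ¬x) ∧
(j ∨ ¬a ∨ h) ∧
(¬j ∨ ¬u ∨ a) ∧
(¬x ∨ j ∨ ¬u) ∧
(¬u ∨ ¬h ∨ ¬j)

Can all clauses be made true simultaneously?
Yes

Yes, the formula is satisfiable.

One satisfying assignment is: x=False, h=False, a=False, u=False, j=True

Verification: With this assignment, all 21 clauses evaluate to true.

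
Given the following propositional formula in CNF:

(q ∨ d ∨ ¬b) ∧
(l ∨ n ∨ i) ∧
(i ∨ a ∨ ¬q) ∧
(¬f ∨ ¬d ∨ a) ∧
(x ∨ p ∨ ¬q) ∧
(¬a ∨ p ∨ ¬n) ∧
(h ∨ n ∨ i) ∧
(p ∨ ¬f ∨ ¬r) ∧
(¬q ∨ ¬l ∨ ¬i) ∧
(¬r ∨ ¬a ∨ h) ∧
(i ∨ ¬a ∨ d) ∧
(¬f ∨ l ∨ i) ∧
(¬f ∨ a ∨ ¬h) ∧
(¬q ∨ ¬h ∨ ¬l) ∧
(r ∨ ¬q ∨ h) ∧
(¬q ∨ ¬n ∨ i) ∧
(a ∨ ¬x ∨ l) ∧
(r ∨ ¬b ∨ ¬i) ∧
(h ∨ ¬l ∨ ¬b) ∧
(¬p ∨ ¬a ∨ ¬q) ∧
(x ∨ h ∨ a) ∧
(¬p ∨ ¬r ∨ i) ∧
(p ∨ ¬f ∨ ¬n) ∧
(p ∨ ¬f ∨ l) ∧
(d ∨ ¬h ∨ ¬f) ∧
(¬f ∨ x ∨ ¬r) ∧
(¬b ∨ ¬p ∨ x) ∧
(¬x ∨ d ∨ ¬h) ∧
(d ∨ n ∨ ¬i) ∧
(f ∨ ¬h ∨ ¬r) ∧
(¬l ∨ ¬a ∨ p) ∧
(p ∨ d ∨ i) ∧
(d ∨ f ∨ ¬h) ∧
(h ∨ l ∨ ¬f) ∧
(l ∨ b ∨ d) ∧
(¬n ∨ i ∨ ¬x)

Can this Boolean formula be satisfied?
Yes

Yes, the formula is satisfiable.

One satisfying assignment is: f=False, i=True, d=True, p=False, h=False, q=False, x=False, a=True, n=False, r=False, b=False, l=False

Verification: With this assignment, all 36 clauses evaluate to true.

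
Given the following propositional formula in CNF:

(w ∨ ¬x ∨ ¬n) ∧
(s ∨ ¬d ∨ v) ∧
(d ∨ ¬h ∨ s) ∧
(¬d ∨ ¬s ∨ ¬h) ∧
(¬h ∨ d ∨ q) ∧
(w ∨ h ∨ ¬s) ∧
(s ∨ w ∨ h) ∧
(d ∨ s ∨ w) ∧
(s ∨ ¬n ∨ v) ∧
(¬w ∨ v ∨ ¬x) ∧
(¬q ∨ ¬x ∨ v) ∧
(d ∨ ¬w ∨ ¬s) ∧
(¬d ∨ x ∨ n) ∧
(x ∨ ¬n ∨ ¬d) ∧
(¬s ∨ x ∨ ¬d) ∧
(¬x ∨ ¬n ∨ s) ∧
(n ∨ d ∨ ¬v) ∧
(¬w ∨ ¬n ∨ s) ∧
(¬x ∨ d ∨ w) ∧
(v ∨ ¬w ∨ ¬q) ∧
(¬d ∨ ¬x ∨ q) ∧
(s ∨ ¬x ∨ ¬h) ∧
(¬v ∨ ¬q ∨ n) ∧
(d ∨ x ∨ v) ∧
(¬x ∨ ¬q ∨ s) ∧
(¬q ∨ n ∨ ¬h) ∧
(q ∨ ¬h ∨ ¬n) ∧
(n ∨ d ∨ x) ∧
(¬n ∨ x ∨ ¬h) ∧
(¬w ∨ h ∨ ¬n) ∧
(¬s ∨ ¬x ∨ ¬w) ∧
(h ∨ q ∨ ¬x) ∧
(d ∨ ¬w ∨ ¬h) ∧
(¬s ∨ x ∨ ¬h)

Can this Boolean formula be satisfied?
No

No, the formula is not satisfiable.

No assignment of truth values to the variables can make all 34 clauses true simultaneously.

The formula is UNSAT (unsatisfiable).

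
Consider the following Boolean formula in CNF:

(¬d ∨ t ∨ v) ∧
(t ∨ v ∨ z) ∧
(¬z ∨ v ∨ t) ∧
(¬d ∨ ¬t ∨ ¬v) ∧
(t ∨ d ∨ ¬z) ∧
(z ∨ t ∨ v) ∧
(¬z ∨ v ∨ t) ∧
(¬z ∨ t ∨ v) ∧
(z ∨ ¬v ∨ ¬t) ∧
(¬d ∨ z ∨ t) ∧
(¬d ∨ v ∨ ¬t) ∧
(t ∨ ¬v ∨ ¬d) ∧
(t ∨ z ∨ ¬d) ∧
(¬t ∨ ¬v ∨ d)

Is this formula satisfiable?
Yes

Yes, the formula is satisfiable.

One satisfying assignment is: d=False, v=False, t=True, z=False

Verification: With this assignment, all 14 clauses evaluate to true.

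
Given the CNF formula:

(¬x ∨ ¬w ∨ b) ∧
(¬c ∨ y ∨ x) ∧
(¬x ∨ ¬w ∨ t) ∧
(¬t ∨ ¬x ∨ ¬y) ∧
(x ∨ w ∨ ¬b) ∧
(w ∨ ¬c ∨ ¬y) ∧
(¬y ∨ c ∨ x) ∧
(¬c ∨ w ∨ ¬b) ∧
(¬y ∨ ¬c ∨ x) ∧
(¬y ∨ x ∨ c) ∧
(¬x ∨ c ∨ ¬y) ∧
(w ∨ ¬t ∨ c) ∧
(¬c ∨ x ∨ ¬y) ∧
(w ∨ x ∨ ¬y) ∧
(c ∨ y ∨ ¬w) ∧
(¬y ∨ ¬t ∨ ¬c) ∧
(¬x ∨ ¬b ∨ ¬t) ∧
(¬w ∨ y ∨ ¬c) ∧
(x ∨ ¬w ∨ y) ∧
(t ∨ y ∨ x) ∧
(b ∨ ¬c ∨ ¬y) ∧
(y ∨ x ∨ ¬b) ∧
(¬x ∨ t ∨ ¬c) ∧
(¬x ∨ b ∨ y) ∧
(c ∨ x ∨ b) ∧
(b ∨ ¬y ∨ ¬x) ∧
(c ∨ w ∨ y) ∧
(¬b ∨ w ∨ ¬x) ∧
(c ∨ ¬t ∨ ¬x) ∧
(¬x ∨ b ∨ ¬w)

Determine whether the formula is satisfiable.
No

No, the formula is not satisfiable.

No assignment of truth values to the variables can make all 30 clauses true simultaneously.

The formula is UNSAT (unsatisfiable).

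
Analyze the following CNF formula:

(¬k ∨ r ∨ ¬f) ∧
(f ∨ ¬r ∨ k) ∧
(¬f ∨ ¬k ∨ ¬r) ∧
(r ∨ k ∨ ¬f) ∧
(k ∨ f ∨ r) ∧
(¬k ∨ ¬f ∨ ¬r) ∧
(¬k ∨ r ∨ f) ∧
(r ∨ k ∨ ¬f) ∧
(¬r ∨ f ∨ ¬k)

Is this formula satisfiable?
Yes

Yes, the formula is satisfiable.

One satisfying assignment is: f=True, r=True, k=False

Verification: With this assignment, all 9 clauses evaluate to true.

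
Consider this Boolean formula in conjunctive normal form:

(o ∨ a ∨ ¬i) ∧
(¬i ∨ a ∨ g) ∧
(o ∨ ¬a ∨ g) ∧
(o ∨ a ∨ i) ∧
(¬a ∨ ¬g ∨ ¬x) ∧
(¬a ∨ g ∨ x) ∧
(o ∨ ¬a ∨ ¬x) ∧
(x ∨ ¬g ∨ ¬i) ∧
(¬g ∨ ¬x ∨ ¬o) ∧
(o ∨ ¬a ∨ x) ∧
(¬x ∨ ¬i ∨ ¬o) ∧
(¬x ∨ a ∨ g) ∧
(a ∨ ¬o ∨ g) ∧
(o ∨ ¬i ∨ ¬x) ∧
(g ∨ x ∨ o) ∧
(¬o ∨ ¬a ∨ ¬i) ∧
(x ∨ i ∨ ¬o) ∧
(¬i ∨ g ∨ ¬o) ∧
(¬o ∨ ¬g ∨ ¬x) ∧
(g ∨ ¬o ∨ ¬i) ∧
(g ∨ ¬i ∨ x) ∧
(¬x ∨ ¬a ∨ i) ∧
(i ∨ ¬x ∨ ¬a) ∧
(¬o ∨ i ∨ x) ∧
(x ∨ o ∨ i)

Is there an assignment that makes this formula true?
No

No, the formula is not satisfiable.

No assignment of truth values to the variables can make all 25 clauses true simultaneously.

The formula is UNSAT (unsatisfiable).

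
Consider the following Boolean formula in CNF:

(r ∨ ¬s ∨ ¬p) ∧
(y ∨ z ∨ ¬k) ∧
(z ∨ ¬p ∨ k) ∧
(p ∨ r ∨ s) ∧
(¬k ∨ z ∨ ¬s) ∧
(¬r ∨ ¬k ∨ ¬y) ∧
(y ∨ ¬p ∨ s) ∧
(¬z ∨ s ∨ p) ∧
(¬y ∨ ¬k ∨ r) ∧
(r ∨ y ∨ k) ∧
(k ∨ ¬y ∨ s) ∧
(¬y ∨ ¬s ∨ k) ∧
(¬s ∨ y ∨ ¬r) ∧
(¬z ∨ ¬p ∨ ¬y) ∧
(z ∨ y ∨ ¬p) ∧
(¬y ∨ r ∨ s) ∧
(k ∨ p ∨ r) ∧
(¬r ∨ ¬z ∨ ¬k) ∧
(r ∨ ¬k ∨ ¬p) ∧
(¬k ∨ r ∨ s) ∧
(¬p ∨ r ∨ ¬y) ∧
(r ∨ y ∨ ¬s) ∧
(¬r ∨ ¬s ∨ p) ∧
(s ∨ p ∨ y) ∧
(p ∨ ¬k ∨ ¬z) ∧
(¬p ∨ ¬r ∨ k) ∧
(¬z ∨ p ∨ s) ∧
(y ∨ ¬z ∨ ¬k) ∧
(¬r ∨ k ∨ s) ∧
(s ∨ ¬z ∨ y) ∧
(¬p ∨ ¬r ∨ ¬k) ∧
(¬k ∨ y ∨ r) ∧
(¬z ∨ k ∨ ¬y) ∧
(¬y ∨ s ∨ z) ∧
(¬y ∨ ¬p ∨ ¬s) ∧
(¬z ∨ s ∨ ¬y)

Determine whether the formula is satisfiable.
No

No, the formula is not satisfiable.

No assignment of truth values to the variables can make all 36 clauses true simultaneously.

The formula is UNSAT (unsatisfiable).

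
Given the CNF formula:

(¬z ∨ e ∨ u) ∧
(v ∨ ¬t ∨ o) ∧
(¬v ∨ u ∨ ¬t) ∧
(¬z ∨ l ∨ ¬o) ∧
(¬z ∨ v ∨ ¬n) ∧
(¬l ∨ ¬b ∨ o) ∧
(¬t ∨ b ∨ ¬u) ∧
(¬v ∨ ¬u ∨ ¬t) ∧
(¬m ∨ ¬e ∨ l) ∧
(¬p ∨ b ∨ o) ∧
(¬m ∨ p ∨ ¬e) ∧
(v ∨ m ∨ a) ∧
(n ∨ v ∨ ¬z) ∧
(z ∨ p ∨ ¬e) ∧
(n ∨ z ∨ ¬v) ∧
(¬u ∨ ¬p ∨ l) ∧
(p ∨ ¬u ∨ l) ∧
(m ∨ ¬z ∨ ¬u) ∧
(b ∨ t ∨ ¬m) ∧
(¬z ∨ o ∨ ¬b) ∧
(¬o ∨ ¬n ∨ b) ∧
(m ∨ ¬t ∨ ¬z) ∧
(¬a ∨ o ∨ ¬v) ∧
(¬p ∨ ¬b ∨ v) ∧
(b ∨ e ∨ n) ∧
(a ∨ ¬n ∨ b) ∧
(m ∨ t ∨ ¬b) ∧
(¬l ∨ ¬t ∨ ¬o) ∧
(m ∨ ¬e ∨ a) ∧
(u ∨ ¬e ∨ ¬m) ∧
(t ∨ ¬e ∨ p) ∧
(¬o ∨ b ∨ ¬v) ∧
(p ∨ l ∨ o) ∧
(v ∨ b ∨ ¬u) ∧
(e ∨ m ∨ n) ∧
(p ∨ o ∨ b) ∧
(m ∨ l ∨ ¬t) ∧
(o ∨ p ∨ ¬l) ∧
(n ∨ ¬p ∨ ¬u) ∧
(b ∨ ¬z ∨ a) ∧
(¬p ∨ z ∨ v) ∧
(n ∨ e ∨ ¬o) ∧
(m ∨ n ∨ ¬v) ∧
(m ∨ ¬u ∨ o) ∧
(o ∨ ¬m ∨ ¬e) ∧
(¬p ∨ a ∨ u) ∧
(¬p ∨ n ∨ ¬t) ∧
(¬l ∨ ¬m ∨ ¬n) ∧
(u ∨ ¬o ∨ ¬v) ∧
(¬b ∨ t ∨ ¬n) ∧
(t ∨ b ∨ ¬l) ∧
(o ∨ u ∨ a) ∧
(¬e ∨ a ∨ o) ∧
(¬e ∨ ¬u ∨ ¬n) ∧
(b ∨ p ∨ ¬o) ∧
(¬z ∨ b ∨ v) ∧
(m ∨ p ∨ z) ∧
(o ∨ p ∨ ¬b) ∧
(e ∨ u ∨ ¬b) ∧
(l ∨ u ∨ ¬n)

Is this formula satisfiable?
No

No, the formula is not satisfiable.

No assignment of truth values to the variables can make all 60 clauses true simultaneously.

The formula is UNSAT (unsatisfiable).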